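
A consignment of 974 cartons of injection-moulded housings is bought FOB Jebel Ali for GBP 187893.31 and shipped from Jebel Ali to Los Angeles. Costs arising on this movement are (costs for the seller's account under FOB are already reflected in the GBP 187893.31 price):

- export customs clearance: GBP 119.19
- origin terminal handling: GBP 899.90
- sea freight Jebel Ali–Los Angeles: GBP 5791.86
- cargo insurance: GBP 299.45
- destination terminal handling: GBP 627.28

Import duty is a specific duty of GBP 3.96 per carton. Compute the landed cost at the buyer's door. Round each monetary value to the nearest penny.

FOB: the seller bears costs until goods are on board at the origin port; the buyer bears freight, insurance and all costs thereafter.
Already in the invoice (seller's account under FOB): export clearance, origin terminal — exclude.
CIF value = FOB price + freight + insurance = 187893.31 + 5791.86 + 299.45 = 193984.62
Import duty = 974 × 3.96 = 3857.04
Buyer bears: freight 5791.86 + insurance 299.45 + destination terminal 627.28 + duty 3857.04 = 10575.63
Landed cost = invoice 187893.31 + 10575.63 = 198468.94

Total landed cost: GBP 198468.94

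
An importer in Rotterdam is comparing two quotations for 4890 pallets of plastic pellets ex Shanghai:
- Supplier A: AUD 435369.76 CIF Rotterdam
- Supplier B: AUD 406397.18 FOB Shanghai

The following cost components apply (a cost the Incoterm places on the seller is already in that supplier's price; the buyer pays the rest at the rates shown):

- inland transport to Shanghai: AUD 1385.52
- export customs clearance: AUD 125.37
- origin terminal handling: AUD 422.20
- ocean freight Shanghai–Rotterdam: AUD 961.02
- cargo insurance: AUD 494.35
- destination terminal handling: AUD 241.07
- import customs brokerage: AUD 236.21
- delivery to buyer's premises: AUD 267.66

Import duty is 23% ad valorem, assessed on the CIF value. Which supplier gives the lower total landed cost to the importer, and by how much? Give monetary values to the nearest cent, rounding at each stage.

Supplier B is cheaper by AUD 33846.16

Supplier A (CIF):
The CIF price already equals the CIF value: 435369.76
Import duty = 435369.76 × 23% = 100135.04
Buyer bears (A): 241.07 + 236.21 + 267.66 = 744.94
Landed cost (A) = invoice 435369.76 + 744.94 + duty 100135.04 = 536249.74
Supplier B (FOB):
CIF value = FOB price + freight + insurance = 406397.18 + 961.02 + 494.35 = 407852.55
Import duty = 407852.55 × 23% = 93806.09
Buyer bears (B): 961.02 + 494.35 + 241.07 + 236.21 + 267.66 = 2200.31
Landed cost (B) = invoice 406397.18 + 2200.31 + duty 93806.09 = 502403.58
Difference = |536249.74 − 502403.58| = 33846.16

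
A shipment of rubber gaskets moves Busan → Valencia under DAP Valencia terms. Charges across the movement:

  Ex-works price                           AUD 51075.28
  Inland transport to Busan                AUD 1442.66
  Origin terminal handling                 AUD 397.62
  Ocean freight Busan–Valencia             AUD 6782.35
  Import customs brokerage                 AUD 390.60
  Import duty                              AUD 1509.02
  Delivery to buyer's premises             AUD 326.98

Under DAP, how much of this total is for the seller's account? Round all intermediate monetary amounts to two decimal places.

DAP: the seller bears all costs to the named destination except import duty and clearance.
Seller's account: goods 51075.28 + inland to port 1442.66 + origin terminal 397.62 + freight 6782.35 + delivery 326.98 = 60024.89
Buyer's account: brokerage 390.60 + duty 1509.02 = 1899.62

Seller's account: AUD 60024.89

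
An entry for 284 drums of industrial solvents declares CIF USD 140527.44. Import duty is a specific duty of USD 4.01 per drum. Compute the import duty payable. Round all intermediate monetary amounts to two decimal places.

Import duty: USD 1138.84

Import duty = 284 × 4.01 = 1138.84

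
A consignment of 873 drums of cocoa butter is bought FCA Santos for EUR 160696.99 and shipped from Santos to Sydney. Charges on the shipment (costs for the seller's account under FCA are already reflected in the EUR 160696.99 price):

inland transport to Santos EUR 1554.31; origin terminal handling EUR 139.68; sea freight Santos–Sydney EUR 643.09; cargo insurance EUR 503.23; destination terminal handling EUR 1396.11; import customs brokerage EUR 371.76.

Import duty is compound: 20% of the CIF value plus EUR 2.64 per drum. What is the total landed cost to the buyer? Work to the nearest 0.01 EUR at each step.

Total landed cost: EUR 198452.18

FCA: the seller delivers export-cleared goods to the carrier; the buyer bears costs from that point.
Already in the invoice (seller's account under FCA): inland to port — exclude.
CIF value = FCA price + origin terminal + freight + insurance = 160696.99 + 139.68 + 643.09 + 503.23 = 161982.99
Ad valorem component: 161982.99 × 20% = 32396.60
Specific component: 873 × 2.64 = 2304.72
Import duty = 32396.60 + 2304.72 = 34701.32
Buyer bears: origin terminal 139.68 + freight 643.09 + insurance 503.23 + destination terminal 1396.11 + brokerage 371.76 + duty 34701.32 = 37755.19
Landed cost = invoice 160696.99 + 37755.19 = 198452.18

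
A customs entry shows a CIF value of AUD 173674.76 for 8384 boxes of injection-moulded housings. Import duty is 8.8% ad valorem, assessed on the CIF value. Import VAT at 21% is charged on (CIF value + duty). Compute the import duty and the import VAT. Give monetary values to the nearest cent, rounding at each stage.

Import duty = 173674.76 × 8.8% = 15283.38
VAT base = CIF + duty = 173674.76 + 15283.38 = 188958.14
Import VAT = 188958.14 × 21% = 39681.21

Import duty: AUD 15283.38; import VAT: AUD 39681.21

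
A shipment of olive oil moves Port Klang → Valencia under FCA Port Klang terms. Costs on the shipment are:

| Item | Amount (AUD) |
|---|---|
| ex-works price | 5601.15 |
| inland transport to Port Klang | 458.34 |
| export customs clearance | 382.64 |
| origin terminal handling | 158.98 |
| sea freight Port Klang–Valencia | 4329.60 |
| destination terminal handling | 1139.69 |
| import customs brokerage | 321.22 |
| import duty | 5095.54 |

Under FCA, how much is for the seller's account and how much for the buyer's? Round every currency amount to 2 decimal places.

Seller: AUD 6442.13; buyer: AUD 11045.03

FCA: the seller delivers export-cleared goods to the carrier; the buyer bears costs from that point.
Seller's account: goods 5601.15 + inland to port 458.34 + export clearance 382.64 = 6442.13
Buyer's account: origin terminal 158.98 + freight 4329.60 + destination terminal 1139.69 + brokerage 321.22 + duty 5095.54 = 11045.03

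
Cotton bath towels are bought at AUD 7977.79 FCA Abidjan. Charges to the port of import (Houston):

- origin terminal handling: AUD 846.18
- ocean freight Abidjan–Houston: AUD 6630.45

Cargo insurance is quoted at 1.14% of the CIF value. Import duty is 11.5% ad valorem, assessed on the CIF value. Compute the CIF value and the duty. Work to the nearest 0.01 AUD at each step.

CIF value: AUD 15632.63; import duty: AUD 1797.75

Let C be the CIF value. C = FCA price + pre-shipment costs + freight + 1.14% × C
C − 1.14% × C = 7977.79 + 846.18 + 6630.45
0.9886 × C = 15454.42
C = 15454.42 / 0.9886 = 15632.63
Insurance premium = 1.14% × 15632.63 = 178.21
Import duty = 15632.63 × 11.5% = 1797.75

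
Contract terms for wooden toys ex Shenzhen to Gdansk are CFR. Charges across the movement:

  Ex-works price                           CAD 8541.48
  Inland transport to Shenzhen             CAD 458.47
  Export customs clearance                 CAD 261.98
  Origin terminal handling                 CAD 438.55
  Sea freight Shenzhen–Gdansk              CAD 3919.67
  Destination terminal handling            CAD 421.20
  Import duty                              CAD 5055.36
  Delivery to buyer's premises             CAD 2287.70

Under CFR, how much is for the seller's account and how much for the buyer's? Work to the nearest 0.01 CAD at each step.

CFR: the seller pays costs through ocean freight to the destination port, but not insurance.
Seller's account: goods 8541.48 + inland to port 458.47 + export clearance 261.98 + origin terminal 438.55 + freight 3919.67 = 13620.15
Buyer's account: destination terminal 421.20 + duty 5055.36 + delivery 2287.70 = 7764.26

Seller: CAD 13620.15; buyer: CAD 7764.26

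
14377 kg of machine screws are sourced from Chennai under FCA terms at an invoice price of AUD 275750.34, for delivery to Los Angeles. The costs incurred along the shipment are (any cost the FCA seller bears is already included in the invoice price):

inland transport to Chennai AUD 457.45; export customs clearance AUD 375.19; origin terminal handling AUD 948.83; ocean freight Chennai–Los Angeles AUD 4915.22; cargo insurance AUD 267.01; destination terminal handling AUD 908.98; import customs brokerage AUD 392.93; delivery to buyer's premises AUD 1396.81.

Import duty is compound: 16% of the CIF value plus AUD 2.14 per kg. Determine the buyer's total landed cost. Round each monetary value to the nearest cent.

Total landed cost: AUD 360447.92

FCA: the seller delivers export-cleared goods to the carrier; the buyer bears costs from that point.
Already in the invoice (seller's account under FCA): inland to port, export clearance — exclude.
CIF value = FCA price + origin terminal + freight + insurance = 275750.34 + 948.83 + 4915.22 + 267.01 = 281881.40
Ad valorem component: 281881.40 × 16% = 45101.02
Specific component: 14377 × 2.14 = 30766.78
Import duty = 45101.02 + 30766.78 = 75867.80
Buyer bears: origin terminal 948.83 + freight 4915.22 + insurance 267.01 + destination terminal 908.98 + brokerage 392.93 + delivery 1396.81 + duty 75867.80 = 84697.58
Landed cost = invoice 275750.34 + 84697.58 = 360447.92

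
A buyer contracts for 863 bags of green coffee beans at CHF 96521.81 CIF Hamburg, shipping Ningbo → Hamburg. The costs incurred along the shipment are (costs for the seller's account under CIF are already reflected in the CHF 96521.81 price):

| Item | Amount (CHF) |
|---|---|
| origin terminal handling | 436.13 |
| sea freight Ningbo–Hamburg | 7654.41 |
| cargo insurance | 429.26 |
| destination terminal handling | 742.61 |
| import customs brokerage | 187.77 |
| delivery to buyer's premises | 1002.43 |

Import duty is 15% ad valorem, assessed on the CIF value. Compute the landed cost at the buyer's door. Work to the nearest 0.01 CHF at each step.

CIF: the seller pays costs through ocean freight and marine insurance to the destination port.
Already in the invoice (seller's account under CIF): origin terminal, freight, insurance — exclude.
The CIF price already equals the CIF value: 96521.81
Import duty = 96521.81 × 15% = 14478.27
Buyer bears: destination terminal 742.61 + brokerage 187.77 + delivery 1002.43 + duty 14478.27 = 16411.08
Landed cost = invoice 96521.81 + 16411.08 = 112932.89

Total landed cost: CHF 112932.89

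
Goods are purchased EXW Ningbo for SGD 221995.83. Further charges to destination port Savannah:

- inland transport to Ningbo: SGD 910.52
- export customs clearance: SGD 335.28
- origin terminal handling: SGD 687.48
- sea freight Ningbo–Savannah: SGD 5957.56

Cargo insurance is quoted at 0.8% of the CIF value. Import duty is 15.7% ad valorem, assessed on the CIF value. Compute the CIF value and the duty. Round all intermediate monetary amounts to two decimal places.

Let C be the CIF value. C = EXW price + pre-shipment costs + freight + 0.8% × C
C − 0.8% × C = 221995.83 + 910.52 + 335.28 + 687.48 + 5957.56
0.992 × C = 229886.67
C = 229886.67 / 0.992 = 231740.59
Insurance premium = 0.8% × 231740.59 = 1853.92
Import duty = 231740.59 × 15.7% = 36383.27

CIF value: SGD 231740.59; import duty: SGD 36383.27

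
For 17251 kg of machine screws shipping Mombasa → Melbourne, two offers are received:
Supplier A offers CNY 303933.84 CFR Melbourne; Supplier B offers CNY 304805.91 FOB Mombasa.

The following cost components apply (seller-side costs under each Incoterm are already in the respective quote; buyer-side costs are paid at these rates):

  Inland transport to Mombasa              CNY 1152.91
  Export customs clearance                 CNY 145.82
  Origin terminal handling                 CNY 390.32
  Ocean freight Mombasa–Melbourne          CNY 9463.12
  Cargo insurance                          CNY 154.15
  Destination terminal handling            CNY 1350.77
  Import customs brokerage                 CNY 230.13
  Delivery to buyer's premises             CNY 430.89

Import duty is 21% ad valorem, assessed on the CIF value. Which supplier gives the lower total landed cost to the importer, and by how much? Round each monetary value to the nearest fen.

Supplier A is cheaper by CNY 12505.58

Supplier A (CFR):
CIF value = CFR price + insurance = 303933.84 + 154.15 = 304087.99
Import duty = 304087.99 × 21% = 63858.48
Buyer bears (A): 154.15 + 1350.77 + 230.13 + 430.89 = 2165.94
Landed cost (A) = invoice 303933.84 + 2165.94 + duty 63858.48 = 369958.26
Supplier B (FOB):
CIF value = FOB price + freight + insurance = 304805.91 + 9463.12 + 154.15 = 314423.18
Import duty = 314423.18 × 21% = 66028.87
Buyer bears (B): 9463.12 + 154.15 + 1350.77 + 230.13 + 430.89 = 11629.06
Landed cost (B) = invoice 304805.91 + 11629.06 + duty 66028.87 = 382463.84
Difference = |369958.26 − 382463.84| = 12505.58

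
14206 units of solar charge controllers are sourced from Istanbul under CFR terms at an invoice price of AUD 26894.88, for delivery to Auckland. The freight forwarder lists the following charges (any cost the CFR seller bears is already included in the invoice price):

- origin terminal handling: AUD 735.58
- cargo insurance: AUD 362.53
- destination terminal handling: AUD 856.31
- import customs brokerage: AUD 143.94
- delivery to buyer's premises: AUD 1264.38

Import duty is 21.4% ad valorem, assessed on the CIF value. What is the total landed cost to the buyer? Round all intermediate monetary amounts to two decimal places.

CFR: the seller pays costs through ocean freight to the destination port, but not insurance.
Already in the invoice (seller's account under CFR): origin terminal — exclude.
CIF value = CFR price + insurance = 26894.88 + 362.53 = 27257.41
Import duty = 27257.41 × 21.4% = 5833.09
Buyer bears: insurance 362.53 + destination terminal 856.31 + brokerage 143.94 + delivery 1264.38 + duty 5833.09 = 8460.25
Landed cost = invoice 26894.88 + 8460.25 = 35355.13

Total landed cost: AUD 35355.13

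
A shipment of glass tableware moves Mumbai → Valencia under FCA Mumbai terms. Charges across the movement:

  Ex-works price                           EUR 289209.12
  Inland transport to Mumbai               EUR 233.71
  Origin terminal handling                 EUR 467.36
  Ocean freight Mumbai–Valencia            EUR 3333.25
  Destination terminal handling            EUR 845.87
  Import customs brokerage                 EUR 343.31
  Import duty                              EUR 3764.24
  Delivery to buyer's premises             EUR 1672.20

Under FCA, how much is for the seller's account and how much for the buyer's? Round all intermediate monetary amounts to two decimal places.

Seller: EUR 289442.83; buyer: EUR 10426.23

FCA: the seller delivers export-cleared goods to the carrier; the buyer bears costs from that point.
Seller's account: goods 289209.12 + inland to port 233.71 = 289442.83
Buyer's account: origin terminal 467.36 + freight 3333.25 + destination terminal 845.87 + brokerage 343.31 + duty 3764.24 + delivery 1672.20 = 10426.23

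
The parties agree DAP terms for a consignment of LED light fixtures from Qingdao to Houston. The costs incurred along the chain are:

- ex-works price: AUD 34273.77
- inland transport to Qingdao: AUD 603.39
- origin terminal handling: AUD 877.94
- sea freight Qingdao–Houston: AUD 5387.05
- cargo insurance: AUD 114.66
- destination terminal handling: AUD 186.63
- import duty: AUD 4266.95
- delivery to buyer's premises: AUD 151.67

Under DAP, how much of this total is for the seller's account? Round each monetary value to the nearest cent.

DAP: the seller bears all costs to the named destination except import duty and clearance.
Seller's account: goods 34273.77 + inland to port 603.39 + origin terminal 877.94 + freight 5387.05 + insurance 114.66 + destination terminal 186.63 + delivery 151.67 = 41595.11
Buyer's account: duty 4266.95 = 4266.95

Seller's account: AUD 41595.11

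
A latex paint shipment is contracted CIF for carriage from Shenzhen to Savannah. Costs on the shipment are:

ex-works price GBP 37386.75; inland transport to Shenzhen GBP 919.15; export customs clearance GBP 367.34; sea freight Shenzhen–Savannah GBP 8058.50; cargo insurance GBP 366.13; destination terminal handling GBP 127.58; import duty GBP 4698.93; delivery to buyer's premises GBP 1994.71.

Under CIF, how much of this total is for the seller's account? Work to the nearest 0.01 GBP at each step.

Seller's account: GBP 47097.87

CIF: the seller pays costs through ocean freight and marine insurance to the destination port.
Seller's account: goods 37386.75 + inland to port 919.15 + export clearance 367.34 + freight 8058.50 + insurance 366.13 = 47097.87
Buyer's account: destination terminal 127.58 + duty 4698.93 + delivery 1994.71 = 6821.22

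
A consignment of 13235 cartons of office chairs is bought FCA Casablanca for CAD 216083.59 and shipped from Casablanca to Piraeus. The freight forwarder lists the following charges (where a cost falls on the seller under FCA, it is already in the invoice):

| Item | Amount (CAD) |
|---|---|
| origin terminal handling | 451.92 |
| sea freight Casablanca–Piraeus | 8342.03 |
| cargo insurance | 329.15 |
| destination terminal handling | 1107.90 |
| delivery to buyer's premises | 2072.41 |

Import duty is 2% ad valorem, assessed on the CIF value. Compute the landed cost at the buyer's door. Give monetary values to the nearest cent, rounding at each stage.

FCA: the seller delivers export-cleared goods to the carrier; the buyer bears costs from that point.
CIF value = FCA price + origin terminal + freight + insurance = 216083.59 + 451.92 + 8342.03 + 329.15 = 225206.69
Import duty = 225206.69 × 2% = 4504.13
Buyer bears: origin terminal 451.92 + freight 8342.03 + insurance 329.15 + destination terminal 1107.90 + delivery 2072.41 + duty 4504.13 = 16807.54
Landed cost = invoice 216083.59 + 16807.54 = 232891.13

Total landed cost: CAD 232891.13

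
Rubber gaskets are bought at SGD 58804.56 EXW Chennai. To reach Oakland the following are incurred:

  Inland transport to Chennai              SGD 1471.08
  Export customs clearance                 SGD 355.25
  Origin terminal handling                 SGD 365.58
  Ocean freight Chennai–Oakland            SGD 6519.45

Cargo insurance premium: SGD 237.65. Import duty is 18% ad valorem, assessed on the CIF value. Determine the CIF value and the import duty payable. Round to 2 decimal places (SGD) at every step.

CIF value: SGD 67753.57; import duty: SGD 12195.64

CIF = EXW price + pre-shipment costs + freight + insurance
CIF = 58804.56 + 1471.08 + 355.25 + 365.58 + 6519.45 + 237.65 = 67753.57
Import duty = 67753.57 × 18% = 12195.64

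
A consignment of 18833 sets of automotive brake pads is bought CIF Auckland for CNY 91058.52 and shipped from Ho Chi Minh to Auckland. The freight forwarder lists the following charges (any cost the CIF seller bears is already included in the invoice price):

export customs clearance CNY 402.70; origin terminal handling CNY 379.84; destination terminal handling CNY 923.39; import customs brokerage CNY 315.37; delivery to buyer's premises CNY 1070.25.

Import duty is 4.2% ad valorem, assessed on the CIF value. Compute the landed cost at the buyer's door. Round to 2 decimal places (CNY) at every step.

Total landed cost: CNY 97191.99

CIF: the seller pays costs through ocean freight and marine insurance to the destination port.
Already in the invoice (seller's account under CIF): export clearance, origin terminal — exclude.
The CIF price already equals the CIF value: 91058.52
Import duty = 91058.52 × 4.2% = 3824.46
Buyer bears: destination terminal 923.39 + brokerage 315.37 + delivery 1070.25 + duty 3824.46 = 6133.47
Landed cost = invoice 91058.52 + 6133.47 = 97191.99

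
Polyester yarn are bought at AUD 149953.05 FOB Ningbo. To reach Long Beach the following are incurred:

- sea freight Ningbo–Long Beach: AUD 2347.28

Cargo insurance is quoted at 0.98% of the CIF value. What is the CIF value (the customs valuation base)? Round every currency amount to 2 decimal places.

CIF value: AUD 153807.64

Let C be the CIF value. C = FOB price + freight + 0.98% × C
C − 0.98% × C = 149953.05 + 2347.28
0.9902 × C = 152300.33
C = 152300.33 / 0.9902 = 153807.64
Insurance premium = 0.98% × 153807.64 = 1507.31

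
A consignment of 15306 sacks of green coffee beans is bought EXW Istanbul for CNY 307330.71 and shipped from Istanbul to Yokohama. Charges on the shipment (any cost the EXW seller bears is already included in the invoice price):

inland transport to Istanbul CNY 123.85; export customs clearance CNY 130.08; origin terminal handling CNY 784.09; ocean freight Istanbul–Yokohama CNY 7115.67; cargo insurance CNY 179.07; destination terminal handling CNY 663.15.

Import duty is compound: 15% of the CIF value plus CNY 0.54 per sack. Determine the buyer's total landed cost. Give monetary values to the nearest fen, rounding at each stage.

EXW: the seller makes goods available at their premises; the buyer bears all onward costs.
CIF value = EXW price + inland to port + export clearance + origin terminal + freight + insurance = 307330.71 + 123.85 + 130.08 + 784.09 + 7115.67 + 179.07 = 315663.47
Ad valorem component: 315663.47 × 15% = 47349.52
Specific component: 15306 × 0.54 = 8265.24
Import duty = 47349.52 + 8265.24 = 55614.76
Buyer bears: inland to port 123.85 + export clearance 130.08 + origin terminal 784.09 + freight 7115.67 + insurance 179.07 + destination terminal 663.15 + duty 55614.76 = 64610.67
Landed cost = invoice 307330.71 + 64610.67 = 371941.38

Total landed cost: CNY 371941.38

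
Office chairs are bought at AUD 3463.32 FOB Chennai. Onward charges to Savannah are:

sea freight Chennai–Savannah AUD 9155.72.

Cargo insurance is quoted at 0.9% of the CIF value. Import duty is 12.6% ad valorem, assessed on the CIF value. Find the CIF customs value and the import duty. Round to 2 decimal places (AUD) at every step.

Let C be the CIF value. C = FOB price + freight + 0.9% × C
C − 0.9% × C = 3463.32 + 9155.72
0.991 × C = 12619.04
C = 12619.04 / 0.991 = 12733.64
Insurance premium = 0.9% × 12733.64 = 114.60
Import duty = 12733.64 × 12.6% = 1604.44

CIF value: AUD 12733.64; import duty: AUD 1604.44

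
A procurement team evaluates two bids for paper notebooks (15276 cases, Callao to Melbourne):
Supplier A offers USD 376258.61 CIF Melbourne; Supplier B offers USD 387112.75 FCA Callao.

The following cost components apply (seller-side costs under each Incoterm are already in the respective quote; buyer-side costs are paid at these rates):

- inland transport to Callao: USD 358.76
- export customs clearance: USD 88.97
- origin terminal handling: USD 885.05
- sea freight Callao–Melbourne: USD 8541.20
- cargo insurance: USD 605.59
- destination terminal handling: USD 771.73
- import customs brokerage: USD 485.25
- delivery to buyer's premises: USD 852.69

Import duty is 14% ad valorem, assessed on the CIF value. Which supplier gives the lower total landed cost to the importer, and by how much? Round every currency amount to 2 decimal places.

Supplier A (CIF):
The CIF price already equals the CIF value: 376258.61
Import duty = 376258.61 × 14% = 52676.21
Buyer bears (A): 771.73 + 485.25 + 852.69 = 2109.67
Landed cost (A) = invoice 376258.61 + 2109.67 + duty 52676.21 = 431044.49
Supplier B (FCA):
CIF value = FCA price + origin terminal + freight + insurance = 387112.75 + 885.05 + 8541.20 + 605.59 = 397144.59
Import duty = 397144.59 × 14% = 55600.24
Buyer bears (B): 885.05 + 8541.20 + 605.59 + 771.73 + 485.25 + 852.69 = 12141.51
Landed cost (B) = invoice 387112.75 + 12141.51 + duty 55600.24 = 454854.50
Difference = |431044.49 − 454854.50| = 23810.01

Supplier A is cheaper by USD 23810.01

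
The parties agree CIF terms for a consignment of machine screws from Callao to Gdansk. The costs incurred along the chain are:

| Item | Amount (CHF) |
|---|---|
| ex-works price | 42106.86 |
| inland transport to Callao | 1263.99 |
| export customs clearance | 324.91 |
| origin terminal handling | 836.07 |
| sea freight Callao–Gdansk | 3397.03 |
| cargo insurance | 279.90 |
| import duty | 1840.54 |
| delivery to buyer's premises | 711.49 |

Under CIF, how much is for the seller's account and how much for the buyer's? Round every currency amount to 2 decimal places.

Seller: CHF 48208.76; buyer: CHF 2552.03

CIF: the seller pays costs through ocean freight and marine insurance to the destination port.
Seller's account: goods 42106.86 + inland to port 1263.99 + export clearance 324.91 + origin terminal 836.07 + freight 3397.03 + insurance 279.90 = 48208.76
Buyer's account: duty 1840.54 + delivery 711.49 = 2552.03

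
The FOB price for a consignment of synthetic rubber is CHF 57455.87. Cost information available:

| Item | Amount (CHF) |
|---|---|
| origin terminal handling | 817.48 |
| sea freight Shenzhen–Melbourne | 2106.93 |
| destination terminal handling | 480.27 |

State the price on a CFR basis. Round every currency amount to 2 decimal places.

CFR price: CHF 59562.80

Not relevant to the conversion: origin terminal — on the seller under both FOB and CFR; already in the FOB price and stays in the CFR price. destination terminal — on the buyer under both terms; not part of either seller's price.
From FOB to CFR, the seller additionally bears: freight.
CFR price = 57455.87 + 2106.93 = 59562.80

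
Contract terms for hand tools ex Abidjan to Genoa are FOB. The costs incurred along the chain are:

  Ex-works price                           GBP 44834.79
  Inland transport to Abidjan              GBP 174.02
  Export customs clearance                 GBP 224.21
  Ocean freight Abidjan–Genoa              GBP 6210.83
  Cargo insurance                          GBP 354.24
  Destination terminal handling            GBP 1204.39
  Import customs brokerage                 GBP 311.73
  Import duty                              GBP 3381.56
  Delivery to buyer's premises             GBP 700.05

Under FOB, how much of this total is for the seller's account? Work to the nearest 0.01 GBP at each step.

Seller's account: GBP 45233.02

FOB: the seller bears costs until goods are on board at the origin port; the buyer bears freight, insurance and all costs thereafter.
Seller's account: goods 44834.79 + inland to port 174.02 + export clearance 224.21 = 45233.02
Buyer's account: freight 6210.83 + insurance 354.24 + destination terminal 1204.39 + brokerage 311.73 + duty 3381.56 + delivery 700.05 = 12162.80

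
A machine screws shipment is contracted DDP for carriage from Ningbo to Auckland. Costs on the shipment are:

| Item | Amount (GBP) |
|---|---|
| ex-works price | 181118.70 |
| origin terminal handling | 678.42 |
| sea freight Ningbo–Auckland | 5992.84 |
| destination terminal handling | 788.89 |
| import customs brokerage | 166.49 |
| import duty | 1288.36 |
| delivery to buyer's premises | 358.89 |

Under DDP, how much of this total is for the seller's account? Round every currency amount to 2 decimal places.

Seller's account: GBP 190392.59

DDP: the seller bears all costs including import duty.
Seller's account: goods 181118.70 + origin terminal 678.42 + freight 5992.84 + destination terminal 788.89 + brokerage 166.49 + duty 1288.36 + delivery 358.89 = 190392.59
Buyer's account: 0.00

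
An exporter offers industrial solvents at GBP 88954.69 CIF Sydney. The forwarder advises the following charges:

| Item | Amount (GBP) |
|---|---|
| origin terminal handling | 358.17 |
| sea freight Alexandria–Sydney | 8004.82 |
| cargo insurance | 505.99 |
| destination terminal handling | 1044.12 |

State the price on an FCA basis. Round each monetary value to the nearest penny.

Not relevant to the conversion: destination terminal — on the buyer under both terms; not part of either seller's price.
From CIF to FCA, the seller no longer bears: origin terminal, freight, insurance.
FCA price = 88954.69 − 358.17 − 8004.82 − 505.99 = 80085.71

FCA price: GBP 80085.71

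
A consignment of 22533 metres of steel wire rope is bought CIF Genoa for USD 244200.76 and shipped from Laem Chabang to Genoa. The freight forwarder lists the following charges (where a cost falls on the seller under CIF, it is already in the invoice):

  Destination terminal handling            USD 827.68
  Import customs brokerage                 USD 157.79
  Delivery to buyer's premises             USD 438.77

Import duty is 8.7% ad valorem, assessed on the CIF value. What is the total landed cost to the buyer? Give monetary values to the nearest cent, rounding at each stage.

CIF: the seller pays costs through ocean freight and marine insurance to the destination port.
The CIF price already equals the CIF value: 244200.76
Import duty = 244200.76 × 8.7% = 21245.47
Buyer bears: destination terminal 827.68 + brokerage 157.79 + delivery 438.77 + duty 21245.47 = 22669.71
Landed cost = invoice 244200.76 + 22669.71 = 266870.47

Total landed cost: USD 266870.47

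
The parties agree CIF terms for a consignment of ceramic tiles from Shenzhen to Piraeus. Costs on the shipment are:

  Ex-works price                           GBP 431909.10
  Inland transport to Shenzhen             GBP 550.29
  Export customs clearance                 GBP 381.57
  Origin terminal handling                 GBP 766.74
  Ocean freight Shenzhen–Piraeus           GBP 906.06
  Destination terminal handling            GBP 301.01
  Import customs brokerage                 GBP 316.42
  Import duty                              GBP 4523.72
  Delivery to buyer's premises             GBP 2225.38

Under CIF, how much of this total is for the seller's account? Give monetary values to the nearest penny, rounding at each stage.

CIF: the seller pays costs through ocean freight and marine insurance to the destination port.
Seller's account: goods 431909.10 + inland to port 550.29 + export clearance 381.57 + origin terminal 766.74 + freight 906.06 = 434513.76
Buyer's account: destination terminal 301.01 + brokerage 316.42 + duty 4523.72 + delivery 2225.38 = 7366.53

Seller's account: GBP 434513.76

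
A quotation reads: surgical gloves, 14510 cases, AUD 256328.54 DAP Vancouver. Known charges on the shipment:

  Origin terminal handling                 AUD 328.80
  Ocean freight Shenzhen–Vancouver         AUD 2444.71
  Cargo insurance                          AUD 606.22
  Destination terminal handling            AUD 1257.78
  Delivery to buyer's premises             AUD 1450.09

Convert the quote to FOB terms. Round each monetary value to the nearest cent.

FOB price: AUD 250569.74

Not relevant to the conversion: origin terminal — on the seller under both DAP and FOB; already in the DAP price and stays in the FOB price.
From DAP to FOB, the seller no longer bears: freight, insurance, destination terminal, delivery.
FOB price = 256328.54 − 2444.71 − 606.22 − 1257.78 − 1450.09 = 250569.74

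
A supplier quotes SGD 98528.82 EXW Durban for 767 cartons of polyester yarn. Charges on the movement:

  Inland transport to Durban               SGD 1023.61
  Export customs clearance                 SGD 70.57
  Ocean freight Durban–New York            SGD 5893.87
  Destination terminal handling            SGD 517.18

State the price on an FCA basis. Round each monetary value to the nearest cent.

FCA price: SGD 99623.00

Not relevant to the conversion: destination terminal, freight — on the buyer under both terms; not part of either seller's price.
From EXW to FCA, the seller additionally bears: inland to port, export clearance.
FCA price = 98528.82 + 1023.61 + 70.57 = 99623.00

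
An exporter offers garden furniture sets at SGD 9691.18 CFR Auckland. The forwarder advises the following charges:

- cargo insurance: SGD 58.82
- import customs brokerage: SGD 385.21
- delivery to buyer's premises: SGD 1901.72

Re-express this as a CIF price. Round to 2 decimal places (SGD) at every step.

Not relevant to the conversion: brokerage, delivery — on the buyer under both terms; not part of either seller's price.
From CFR to CIF, the seller additionally bears: insurance.
CIF price = 9691.18 + 58.82 = 9750.00

CIF price: SGD 9750.00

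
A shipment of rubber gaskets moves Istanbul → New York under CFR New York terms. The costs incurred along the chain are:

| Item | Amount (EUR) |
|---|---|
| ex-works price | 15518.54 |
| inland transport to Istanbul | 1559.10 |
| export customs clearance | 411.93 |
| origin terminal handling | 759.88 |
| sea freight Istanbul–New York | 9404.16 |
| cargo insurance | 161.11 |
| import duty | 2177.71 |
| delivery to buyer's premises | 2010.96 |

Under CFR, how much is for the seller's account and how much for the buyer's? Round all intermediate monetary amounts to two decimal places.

CFR: the seller pays costs through ocean freight to the destination port, but not insurance.
Seller's account: goods 15518.54 + inland to port 1559.10 + export clearance 411.93 + origin terminal 759.88 + freight 9404.16 = 27653.61
Buyer's account: insurance 161.11 + duty 2177.71 + delivery 2010.96 = 4349.78

Seller: EUR 27653.61; buyer: EUR 4349.78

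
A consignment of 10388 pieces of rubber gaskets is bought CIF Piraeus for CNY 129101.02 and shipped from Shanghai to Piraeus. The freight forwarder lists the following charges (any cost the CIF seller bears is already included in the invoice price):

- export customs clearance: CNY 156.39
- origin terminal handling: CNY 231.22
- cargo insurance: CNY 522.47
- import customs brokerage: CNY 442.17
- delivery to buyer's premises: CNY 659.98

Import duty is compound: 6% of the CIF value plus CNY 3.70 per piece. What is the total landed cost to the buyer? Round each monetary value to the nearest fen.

CIF: the seller pays costs through ocean freight and marine insurance to the destination port.
Already in the invoice (seller's account under CIF): export clearance, origin terminal, insurance — exclude.
The CIF price already equals the CIF value: 129101.02
Ad valorem component: 129101.02 × 6% = 7746.06
Specific component: 10388 × 3.70 = 38435.60
Import duty = 7746.06 + 38435.60 = 46181.66
Buyer bears: brokerage 442.17 + delivery 659.98 + duty 46181.66 = 47283.81
Landed cost = invoice 129101.02 + 47283.81 = 176384.83

Total landed cost: CNY 176384.83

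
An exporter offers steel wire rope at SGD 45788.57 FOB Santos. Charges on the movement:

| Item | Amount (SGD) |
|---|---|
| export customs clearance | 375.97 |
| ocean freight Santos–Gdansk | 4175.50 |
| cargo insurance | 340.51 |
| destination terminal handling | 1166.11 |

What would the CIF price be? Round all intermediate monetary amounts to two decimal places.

Not relevant to the conversion: export clearance — on the seller under both FOB and CIF; already in the FOB price and stays in the CIF price. destination terminal — on the buyer under both terms; not part of either seller's price.
From FOB to CIF, the seller additionally bears: freight, insurance.
CIF price = 45788.57 + 4175.50 + 340.51 = 50304.58

CIF price: SGD 50304.58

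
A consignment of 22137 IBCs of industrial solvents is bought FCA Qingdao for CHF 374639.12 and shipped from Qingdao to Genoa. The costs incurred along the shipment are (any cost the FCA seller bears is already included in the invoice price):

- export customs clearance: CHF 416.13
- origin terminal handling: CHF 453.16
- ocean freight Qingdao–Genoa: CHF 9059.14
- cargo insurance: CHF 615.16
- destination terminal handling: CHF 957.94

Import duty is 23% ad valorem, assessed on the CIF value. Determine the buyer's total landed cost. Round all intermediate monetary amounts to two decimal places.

FCA: the seller delivers export-cleared goods to the carrier; the buyer bears costs from that point.
Already in the invoice (seller's account under FCA): export clearance — exclude.
CIF value = FCA price + origin terminal + freight + insurance = 374639.12 + 453.16 + 9059.14 + 615.16 = 384766.58
Import duty = 384766.58 × 23% = 88496.31
Buyer bears: origin terminal 453.16 + freight 9059.14 + insurance 615.16 + destination terminal 957.94 + duty 88496.31 = 99581.71
Landed cost = invoice 374639.12 + 99581.71 = 474220.83

Total landed cost: CHF 474220.83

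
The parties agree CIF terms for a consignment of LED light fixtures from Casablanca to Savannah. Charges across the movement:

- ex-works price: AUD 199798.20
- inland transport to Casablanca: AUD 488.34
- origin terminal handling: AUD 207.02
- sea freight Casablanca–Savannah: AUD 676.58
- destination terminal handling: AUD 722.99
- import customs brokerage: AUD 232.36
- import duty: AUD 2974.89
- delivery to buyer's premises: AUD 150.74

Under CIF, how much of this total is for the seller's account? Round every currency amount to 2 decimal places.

CIF: the seller pays costs through ocean freight and marine insurance to the destination port.
Seller's account: goods 199798.20 + inland to port 488.34 + origin terminal 207.02 + freight 676.58 = 201170.14
Buyer's account: destination terminal 722.99 + brokerage 232.36 + duty 2974.89 + delivery 150.74 = 4080.98

Seller's account: AUD 201170.14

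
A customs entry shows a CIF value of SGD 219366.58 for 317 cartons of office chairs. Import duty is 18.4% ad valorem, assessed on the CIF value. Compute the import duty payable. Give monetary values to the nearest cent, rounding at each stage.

Import duty: SGD 40363.45

Import duty = 219366.58 × 18.4% = 40363.45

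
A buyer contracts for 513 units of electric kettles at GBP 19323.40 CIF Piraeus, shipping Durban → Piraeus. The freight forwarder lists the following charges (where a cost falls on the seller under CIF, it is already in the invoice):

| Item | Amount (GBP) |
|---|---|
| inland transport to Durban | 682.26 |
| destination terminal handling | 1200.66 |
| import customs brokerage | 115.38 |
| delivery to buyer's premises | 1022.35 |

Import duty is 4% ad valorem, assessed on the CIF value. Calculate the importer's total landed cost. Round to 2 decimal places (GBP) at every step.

Total landed cost: GBP 22434.73

CIF: the seller pays costs through ocean freight and marine insurance to the destination port.
Already in the invoice (seller's account under CIF): inland to port — exclude.
The CIF price already equals the CIF value: 19323.40
Import duty = 19323.40 × 4% = 772.94
Buyer bears: destination terminal 1200.66 + brokerage 115.38 + delivery 1022.35 + duty 772.94 = 3111.33
Landed cost = invoice 19323.40 + 3111.33 = 22434.73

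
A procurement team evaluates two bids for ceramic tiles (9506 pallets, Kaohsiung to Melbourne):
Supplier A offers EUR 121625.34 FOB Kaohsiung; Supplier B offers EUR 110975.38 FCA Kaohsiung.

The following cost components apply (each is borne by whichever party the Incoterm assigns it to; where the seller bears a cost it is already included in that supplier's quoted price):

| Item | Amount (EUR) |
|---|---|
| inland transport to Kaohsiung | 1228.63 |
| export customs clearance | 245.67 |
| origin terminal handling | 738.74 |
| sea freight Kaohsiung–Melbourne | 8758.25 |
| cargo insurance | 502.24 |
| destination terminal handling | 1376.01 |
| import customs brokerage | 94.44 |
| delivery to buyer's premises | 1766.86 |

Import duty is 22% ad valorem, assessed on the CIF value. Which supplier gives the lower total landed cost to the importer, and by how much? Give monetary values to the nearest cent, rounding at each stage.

Supplier A (FOB):
CIF value = FOB price + freight + insurance = 121625.34 + 8758.25 + 502.24 = 130885.83
Import duty = 130885.83 × 22% = 28794.88
Buyer bears (A): 8758.25 + 502.24 + 1376.01 + 94.44 + 1766.86 = 12497.80
Landed cost (A) = invoice 121625.34 + 12497.80 + duty 28794.88 = 162918.02
Supplier B (FCA):
CIF value = FCA price + origin terminal + freight + insurance = 110975.38 + 738.74 + 8758.25 + 502.24 = 120974.61
Import duty = 120974.61 × 22% = 26614.41
Buyer bears (B): 738.74 + 8758.25 + 502.24 + 1376.01 + 94.44 + 1766.86 = 13236.54
Landed cost (B) = invoice 110975.38 + 13236.54 + duty 26614.41 = 150826.33
Difference = |162918.02 − 150826.33| = 12091.69

Supplier B is cheaper by EUR 12091.69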